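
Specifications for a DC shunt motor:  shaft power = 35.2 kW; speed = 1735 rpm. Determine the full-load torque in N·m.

194 N·m

ω = 2π × 1735/60 = 181.7 rad/s
τ = P/ω = 35200/181.7 = 194 N·m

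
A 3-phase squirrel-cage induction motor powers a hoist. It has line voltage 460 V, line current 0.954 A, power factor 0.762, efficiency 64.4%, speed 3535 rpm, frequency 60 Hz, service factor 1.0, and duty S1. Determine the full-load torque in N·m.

1.01 N·m

P_in = √3·V·I·cosφ = 1.732 × 460 × 0.954 × 0.762 = 579 W
P_out = η·P_in = 0.644 × 579 = 373 W
n = 3535 rpm
ω = 2π×3535/60 = 370.2 rad/s
τ = P_out/ω = 373/370.2 = 1.01 N·m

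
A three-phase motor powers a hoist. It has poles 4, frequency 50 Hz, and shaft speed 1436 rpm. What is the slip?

n_s = 120f/p = 120×50/4 = 1500 rpm
s = (n_s − n)/n_s = (1500 − 1436)/1500 = 0.0427

4.27 %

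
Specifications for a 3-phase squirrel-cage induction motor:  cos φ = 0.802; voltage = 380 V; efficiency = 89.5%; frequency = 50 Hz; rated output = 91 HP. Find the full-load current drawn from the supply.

144 A

P_out = 91 × 746 = 67886 W
P_in = P_out / η = 67886 / 0.895 = 75850 W
I_L = P_in / (√3·V_L·cosφ) = 75850 / (1.732 × 380 × 0.802) = 144 A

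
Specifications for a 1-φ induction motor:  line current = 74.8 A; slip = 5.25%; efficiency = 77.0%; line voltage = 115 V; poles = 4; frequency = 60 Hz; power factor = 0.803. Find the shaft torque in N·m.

P_in = V·I·cosφ = 115 × 74.8 × 0.803 = 6907 W
P_out = η·P_in = 0.77 × 6907 = 5318 W
n_s = 120×60/4 = 1800 rpm; n = 1800×(1−0.0525) = 1706 rpm
ω = 2π×1706/60 = 178.7 rad/s
τ = P_out/ω = 5318/178.7 = 29.8 N·m

29.8 N·m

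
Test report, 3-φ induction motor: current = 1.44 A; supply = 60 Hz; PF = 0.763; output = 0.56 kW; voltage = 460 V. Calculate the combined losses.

315 W

P_in = √3·V·I·cosφ = 1.732×460×1.44×0.763 = 875 W
P_out = 560 W
Losses = P_in − P_out = 875 − 560 = 315 W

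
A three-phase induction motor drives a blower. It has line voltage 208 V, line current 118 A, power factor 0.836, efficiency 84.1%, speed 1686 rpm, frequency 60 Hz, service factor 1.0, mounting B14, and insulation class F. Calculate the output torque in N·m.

P_in = √3·V·I·cosφ = 1.732 × 208 × 118 × 0.836 = 35539 W
P_out = η·P_in = 0.841 × 35539 = 29888 W
n = 1686 rpm
ω = 2π×1686/60 = 176.6 rad/s
τ = P_out/ω = 29888/176.6 = 169 N·m

169 N·m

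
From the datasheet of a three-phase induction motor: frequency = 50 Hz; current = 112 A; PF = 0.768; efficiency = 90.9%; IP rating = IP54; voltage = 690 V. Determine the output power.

93.4 kW

P_in = √3·V·I·cosφ = 1.732 × 690 × 112 × 0.768 = 102796 W
P_out = η·P_in = 0.909 × 102796 = 93442 W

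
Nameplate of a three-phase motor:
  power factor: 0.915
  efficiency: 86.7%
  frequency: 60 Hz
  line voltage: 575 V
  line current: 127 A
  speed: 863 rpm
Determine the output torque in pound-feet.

819 lb·ft

P_in = √3·V·I·cosφ = 1.732 × 575 × 127 × 0.915 = 115729 W
P_out = η·P_in = 0.867 × 115729 = 100337 W
n = 863 rpm
ω = 2π×863/60 = 90.37 rad/s
τ = P_out/ω = 100337/90.37 = 1110 N·m
In lb·ft: 1110/1.356 = 819 lb·ft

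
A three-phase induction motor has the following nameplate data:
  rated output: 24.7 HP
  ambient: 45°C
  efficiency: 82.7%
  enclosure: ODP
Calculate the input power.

P_out = 24.7 × 746 = 18426 W
P_in = P_out/η = 18426/0.827 = 22281 W = 22.3 kW

22.3 kW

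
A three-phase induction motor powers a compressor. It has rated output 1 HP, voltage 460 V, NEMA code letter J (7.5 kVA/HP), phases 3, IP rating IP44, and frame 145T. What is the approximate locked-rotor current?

9.41 A

S_LR = 7.5 × 1 = 7.5 kVA
I_LR = S_LR/(√3·V_L) = 7500/(1.732×460) = 9.41 A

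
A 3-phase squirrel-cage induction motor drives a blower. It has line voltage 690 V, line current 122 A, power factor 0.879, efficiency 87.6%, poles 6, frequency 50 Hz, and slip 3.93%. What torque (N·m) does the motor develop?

1120 N·m

P_in = √3·V·I·cosφ = 1.732 × 690 × 122 × 0.879 = 128158 W
P_out = η·P_in = 0.876 × 128158 = 112266 W
n_s = 120×50/6 = 1000 rpm; n = 1000×(1−0.0393) = 961 rpm
ω = 2π×961/60 = 100.6 rad/s
τ = P_out/ω = 112266/100.6 = 1120 N·m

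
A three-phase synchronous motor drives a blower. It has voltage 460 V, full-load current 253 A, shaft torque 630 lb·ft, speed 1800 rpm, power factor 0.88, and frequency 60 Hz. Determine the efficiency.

τ = 630 lb·ft × 1.356 = 854.3 N·m
ω = 2π × 1800/60 = 188.5 rad/s; P_out = τω = 854.3 × 188.5 = 161036 W
P_in = √3·V_L·I_L·cosφ = 1.732 × 460 × 253 × 0.88 = 177382 W
η = P_out / P_in = 161036 / 177382 = 0.908 = 90.8%

90.8 %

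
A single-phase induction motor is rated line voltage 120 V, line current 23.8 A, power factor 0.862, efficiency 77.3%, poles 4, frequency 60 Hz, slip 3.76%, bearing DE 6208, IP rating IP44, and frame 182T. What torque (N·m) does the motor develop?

P_in = V·I·cosφ = 120 × 23.8 × 0.862 = 2462 W
P_out = η·P_in = 0.773 × 2462 = 1903 W
n_s = 120×60/4 = 1800 rpm; n = 1800×(1−0.0376) = 1732 rpm
ω = 2π×1732/60 = 181.4 rad/s
τ = P_out/ω = 1903/181.4 = 10.5 N·m

10.5 N·m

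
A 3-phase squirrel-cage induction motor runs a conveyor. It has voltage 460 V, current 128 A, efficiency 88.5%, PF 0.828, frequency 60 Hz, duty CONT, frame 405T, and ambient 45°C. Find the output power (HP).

100 HP

P_in = √3·V·I·cosφ = 1.732 × 460 × 128 × 0.828 = 84440 W
P_out = η·P_in = 0.885 × 84440 = 74729 W
= 74729/746 = 100 HP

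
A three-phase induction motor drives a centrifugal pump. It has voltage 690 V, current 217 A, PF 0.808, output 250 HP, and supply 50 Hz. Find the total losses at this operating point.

P_in = √3·V·I·cosφ = 1.732×690×217×0.808 = 209541 W
P_out = 250×746 = 186500 W
Losses = P_in − P_out = 209541 − 186500 = 23041 W

23000 W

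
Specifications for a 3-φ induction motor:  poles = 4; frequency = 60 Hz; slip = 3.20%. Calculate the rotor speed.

n_s = 120f/p = 120×60/4 = 1800 rpm
n = n_s(1 − s) = 1800 × (1 − 0.032) = 1742 rpm

1742 rpm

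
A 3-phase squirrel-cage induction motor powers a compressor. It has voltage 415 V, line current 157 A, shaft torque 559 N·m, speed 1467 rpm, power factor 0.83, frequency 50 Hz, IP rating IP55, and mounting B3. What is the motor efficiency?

91.7 %

ω = 2π × 1467/60 = 153.6 rad/s; P_out = τω = 559 × 153.6 = 85862 W
P_in = √3·V_L·I_L·cosφ = 1.732 × 415 × 157 × 0.83 = 93664 W
η = P_out / P_in = 85862 / 93664 = 0.917 = 91.7%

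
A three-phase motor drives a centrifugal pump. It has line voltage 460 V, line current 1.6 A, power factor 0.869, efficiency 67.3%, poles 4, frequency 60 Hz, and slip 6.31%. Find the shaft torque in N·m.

P_in = √3·V·I·cosφ = 1.732 × 460 × 1.6 × 0.869 = 1108 W
P_out = η·P_in = 0.673 × 1108 = 746 W
n_s = 120×60/4 = 1800 rpm; n = 1800×(1−0.0631) = 1686 rpm
ω = 2π×1686/60 = 176.6 rad/s
τ = P_out/ω = 746/176.6 = 4.22 N·m

4.22 N·m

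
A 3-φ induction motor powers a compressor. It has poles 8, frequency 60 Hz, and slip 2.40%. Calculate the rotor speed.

878 rpm

n_s = 120f/p = 120×60/8 = 900 rpm
n = n_s(1 − s) = 900 × (1 − 0.024) = 878 rpm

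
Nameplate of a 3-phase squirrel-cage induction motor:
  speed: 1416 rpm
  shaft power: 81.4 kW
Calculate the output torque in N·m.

ω = 2π × 1416/60 = 148.3 rad/s
τ = P/ω = 81400/148.3 = 549 N·m

549 N·m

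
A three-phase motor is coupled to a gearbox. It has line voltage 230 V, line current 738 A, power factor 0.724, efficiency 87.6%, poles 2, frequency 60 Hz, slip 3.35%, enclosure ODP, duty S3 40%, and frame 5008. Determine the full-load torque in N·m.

512 N·m

P_in = √3·V·I·cosφ = 1.732 × 230 × 738 × 0.724 = 212849 W
P_out = η·P_in = 0.876 × 212849 = 186456 W
n_s = 120×60/2 = 3600 rpm; n = 3600×(1−0.0335) = 3479 rpm
ω = 2π×3479/60 = 364.3 rad/s
τ = P_out/ω = 186456/364.3 = 512 N·m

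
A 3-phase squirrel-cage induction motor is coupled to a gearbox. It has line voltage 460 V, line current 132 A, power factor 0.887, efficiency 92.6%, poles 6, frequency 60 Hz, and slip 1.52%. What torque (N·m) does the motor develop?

P_in = √3·V·I·cosφ = 1.732 × 460 × 132 × 0.887 = 93283 W
P_out = η·P_in = 0.926 × 93283 = 86380 W
n_s = 120×60/6 = 1200 rpm; n = 1200×(1−0.0152) = 1182 rpm
ω = 2π×1182/60 = 123.8 rad/s
τ = P_out/ω = 86380/123.8 = 698 N·m

698 N·m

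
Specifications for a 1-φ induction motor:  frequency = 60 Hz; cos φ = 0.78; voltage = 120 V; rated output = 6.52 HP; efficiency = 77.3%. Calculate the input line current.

67.2 A

P_out = 6.52 × 746 = 4864 W
P_in = P_out / η = 4864 / 0.773 = 6292 W
I = P_in / (V·cosφ) = 6292 / (120 × 0.78) = 67.2 A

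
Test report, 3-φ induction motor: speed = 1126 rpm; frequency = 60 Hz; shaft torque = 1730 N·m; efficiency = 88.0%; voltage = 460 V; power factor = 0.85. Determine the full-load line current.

342 A

ω = 2π×1126/60 = 117.9 rad/s; P_out = τω = 1730 × 117.9 = 203967 W
P_in = P_out / η = 203967 / 0.880 = 231781 W
I_L = P_in / (√3·V_L·cosφ) = 231781 / (1.732 × 460 × 0.85) = 342 A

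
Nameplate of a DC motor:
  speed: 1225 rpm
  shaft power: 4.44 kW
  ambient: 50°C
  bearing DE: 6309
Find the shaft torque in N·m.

ω = 2π × 1225/60 = 128.3 rad/s
τ = P/ω = 4440/128.3 = 34.6 N·m

34.6 N·m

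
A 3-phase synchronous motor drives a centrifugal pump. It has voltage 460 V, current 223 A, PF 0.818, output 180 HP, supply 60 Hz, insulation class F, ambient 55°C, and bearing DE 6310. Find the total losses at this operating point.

P_in = √3·V·I·cosφ = 1.732×460×223×0.818 = 145333 W
P_out = 180×746 = 134280 W
Losses = P_in − P_out = 145333 − 134280 = 11053 W

11100 W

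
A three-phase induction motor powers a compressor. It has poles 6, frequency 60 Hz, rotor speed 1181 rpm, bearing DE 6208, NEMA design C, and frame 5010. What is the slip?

1.58 %

n_s = 120f/p = 120×60/6 = 1200 rpm
s = (n_s − n)/n_s = (1200 − 1181)/1200 = 0.0158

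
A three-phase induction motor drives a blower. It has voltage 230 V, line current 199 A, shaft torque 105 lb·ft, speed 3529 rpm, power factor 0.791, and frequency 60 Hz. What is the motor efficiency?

83.9 %

τ = 105 lb·ft × 1.356 = 142.4 N·m
ω = 2π × 3529/60 = 369.6 rad/s; P_out = τω = 142.4 × 369.6 = 52631 W
P_in = √3·V_L·I_L·cosφ = 1.732 × 230 × 199 × 0.791 = 62705 W
η = P_out / P_in = 52631 / 62705 = 0.839 = 83.9%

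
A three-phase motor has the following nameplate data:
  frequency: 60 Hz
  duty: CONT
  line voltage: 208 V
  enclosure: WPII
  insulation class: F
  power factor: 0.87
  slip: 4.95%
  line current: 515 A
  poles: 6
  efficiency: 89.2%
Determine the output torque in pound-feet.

P_in = √3·V·I·cosφ = 1.732 × 208 × 515 × 0.87 = 161413 W
P_out = η·P_in = 0.892 × 161413 = 143980 W
n_s = 120×60/6 = 1200 rpm; n = 1200×(1−0.0495) = 1141 rpm
ω = 2π×1141/60 = 119.5 rad/s
τ = P_out/ω = 143980/119.5 = 1205 N·m
In lb·ft: 1205/1.356 = 889 lb·ft

889 lb·ft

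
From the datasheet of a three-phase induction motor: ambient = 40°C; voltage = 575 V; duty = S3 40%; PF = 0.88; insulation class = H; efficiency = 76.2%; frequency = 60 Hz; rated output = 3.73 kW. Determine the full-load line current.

P_out = 3.73 kW = 3730 W
P_in = P_out / η = 3730 / 0.762 = 4895 W
I_L = P_in / (√3·V_L·cosφ) = 4895 / (1.732 × 575 × 0.88) = 5.59 A

5.59 A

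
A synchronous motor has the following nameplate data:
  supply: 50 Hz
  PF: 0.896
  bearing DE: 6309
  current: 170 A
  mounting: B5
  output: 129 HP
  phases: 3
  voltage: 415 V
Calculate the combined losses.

P_in = √3·V·I·cosφ = 1.732×415×170×0.896 = 109485 W
P_out = 129×746 = 96234 W
Losses = P_in − P_out = 109485 − 96234 = 13251 W

13300 W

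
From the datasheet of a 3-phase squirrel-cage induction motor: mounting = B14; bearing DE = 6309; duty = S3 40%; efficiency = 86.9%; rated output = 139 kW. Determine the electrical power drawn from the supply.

P_out = 139000 W
P_in = P_out/η = 139000/0.869 = 159954 W = 160 kW

160 kW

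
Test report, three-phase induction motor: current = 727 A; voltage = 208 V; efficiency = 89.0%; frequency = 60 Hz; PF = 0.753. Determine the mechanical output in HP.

P_in = √3·V·I·cosφ = 1.732 × 208 × 727 × 0.753 = 197215 W
P_out = η·P_in = 0.89 × 197215 = 175521 W
= 175521/746 = 235 HP

235 HP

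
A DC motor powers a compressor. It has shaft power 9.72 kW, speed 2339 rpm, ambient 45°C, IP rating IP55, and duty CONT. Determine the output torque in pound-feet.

ω = 2π × 2339/60 = 244.9 rad/s
τ = P/ω = 9720/244.9 = 39.69 N·m
In lb·ft: 39.69/1.356 = 29.3 lb·ft

29.3 lb·ft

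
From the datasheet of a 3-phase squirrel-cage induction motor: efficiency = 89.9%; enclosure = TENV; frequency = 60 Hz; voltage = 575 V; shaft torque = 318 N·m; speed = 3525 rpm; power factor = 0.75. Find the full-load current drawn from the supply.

175 A

ω = 2π×3525/60 = 369.1 rad/s; P_out = τω = 318 × 369.1 = 117374 W
P_in = P_out / η = 117374 / 0.899 = 130561 W
I_L = P_in / (√3·V_L·cosφ) = 130561 / (1.732 × 575 × 0.75) = 175 A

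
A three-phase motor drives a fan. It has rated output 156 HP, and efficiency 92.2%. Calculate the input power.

126 kW

P_out = 156 × 746 = 116376 W
P_in = P_out/η = 116376/0.922 = 126221 W = 126 kW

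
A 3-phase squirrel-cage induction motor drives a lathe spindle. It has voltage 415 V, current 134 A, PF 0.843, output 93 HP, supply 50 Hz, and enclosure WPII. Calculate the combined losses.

11800 W

P_in = √3·V·I·cosφ = 1.732×415×134×0.843 = 81195 W
P_out = 93×746 = 69378 W
Losses = P_in − P_out = 81195 − 69378 = 11817 W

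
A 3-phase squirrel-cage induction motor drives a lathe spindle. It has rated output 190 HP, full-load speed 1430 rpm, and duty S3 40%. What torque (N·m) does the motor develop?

947 N·m

P_out = 190 × 746 = 141740 W
ω = 2π × 1430/60 = 149.7 rad/s
τ = P_out/ω = 141740/149.7 = 947 N·m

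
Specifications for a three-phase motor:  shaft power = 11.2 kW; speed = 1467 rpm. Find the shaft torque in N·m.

72.9 N·m

ω = 2π × 1467/60 = 153.6 rad/s
τ = P/ω = 11200/153.6 = 72.9 N·m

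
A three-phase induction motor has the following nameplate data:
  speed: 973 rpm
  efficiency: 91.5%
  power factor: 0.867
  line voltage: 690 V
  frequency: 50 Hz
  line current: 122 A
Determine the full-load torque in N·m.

1140 N·m

P_in = √3·V·I·cosφ = 1.732 × 690 × 122 × 0.867 = 126408 W
P_out = η·P_in = 0.915 × 126408 = 115663 W
n = 973 rpm
ω = 2π×973/60 = 101.9 rad/s
τ = P_out/ω = 115663/101.9 = 1140 N·m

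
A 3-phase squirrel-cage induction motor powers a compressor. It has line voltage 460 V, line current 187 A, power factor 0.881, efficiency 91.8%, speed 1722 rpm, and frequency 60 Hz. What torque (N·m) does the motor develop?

P_in = √3·V·I·cosφ = 1.732 × 460 × 187 × 0.881 = 131257 W
P_out = η·P_in = 0.918 × 131257 = 120494 W
n = 1722 rpm
ω = 2π×1722/60 = 180.3 rad/s
τ = P_out/ω = 120494/180.3 = 668 N·m

668 N·m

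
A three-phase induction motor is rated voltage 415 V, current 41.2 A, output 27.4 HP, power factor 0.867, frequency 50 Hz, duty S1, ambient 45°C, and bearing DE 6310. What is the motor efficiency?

P_out = 27.4 × 746 = 20440 W
P_in = √3·V_L·I_L·cosφ = 1.732 × 415 × 41.2 × 0.867 = 25675 W
η = P_out / P_in = 20440 / 25675 = 0.796 = 79.6%

79.6 %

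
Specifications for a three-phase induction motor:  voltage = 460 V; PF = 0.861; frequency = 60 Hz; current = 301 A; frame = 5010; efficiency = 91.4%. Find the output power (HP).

P_in = √3·V·I·cosφ = 1.732 × 460 × 301 × 0.861 = 206479 W
P_out = η·P_in = 0.914 × 206479 = 188722 W
= 188722/746 = 253 HP

253 HP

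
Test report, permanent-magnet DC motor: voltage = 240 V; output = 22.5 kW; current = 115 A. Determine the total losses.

P_in = V·I = 240×115 = 27600 W
P_out = 22500 W
Losses = P_in − P_out = 27600 − 22500 = 5100 W

5.1 kW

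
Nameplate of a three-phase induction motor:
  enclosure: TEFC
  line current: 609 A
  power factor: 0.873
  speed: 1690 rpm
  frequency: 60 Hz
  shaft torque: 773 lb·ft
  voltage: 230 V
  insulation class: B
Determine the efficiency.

τ = 773 lb·ft × 1.356 = 1048 N·m
ω = 2π × 1690/60 = 177 rad/s; P_out = τω = 1048 × 177 = 185496 W
P_in = √3·V_L·I_L·cosφ = 1.732 × 230 × 609 × 0.873 = 211791 W
η = P_out / P_in = 185496 / 211791 = 0.876 = 87.6%

87.6 %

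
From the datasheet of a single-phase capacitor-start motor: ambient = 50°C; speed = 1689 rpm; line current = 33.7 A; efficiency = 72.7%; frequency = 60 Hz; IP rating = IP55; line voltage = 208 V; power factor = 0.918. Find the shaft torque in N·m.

P_in = V·I·cosφ = 208 × 33.7 × 0.918 = 6435 W
P_out = η·P_in = 0.727 × 6435 = 4678 W
n = 1689 rpm
ω = 2π×1689/60 = 176.9 rad/s
τ = P_out/ω = 4678/176.9 = 26.4 N·m

26.4 N·m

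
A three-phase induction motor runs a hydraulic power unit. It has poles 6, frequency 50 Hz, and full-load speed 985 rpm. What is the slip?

n_s = 120f/p = 120×50/6 = 1000 rpm
s = (n_s − n)/n_s = (1000 − 985)/1000 = 0.0150

1.50 %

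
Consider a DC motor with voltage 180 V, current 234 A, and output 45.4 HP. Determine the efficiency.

80.4 %

P_out = 45.4 × 746 = 33868 W
P_in = V·I = 180 × 234 = 42120 W
η = P_out / P_in = 33868 / 42120 = 0.804 = 80.4%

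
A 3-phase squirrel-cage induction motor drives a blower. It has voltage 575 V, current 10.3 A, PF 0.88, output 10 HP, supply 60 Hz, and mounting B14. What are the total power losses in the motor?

P_in = √3·V·I·cosφ = 1.732×575×10.3×0.88 = 9027 W
P_out = 10×746 = 7460 W
Losses = P_in − P_out = 9027 − 7460 = 1567 W

1.57 kW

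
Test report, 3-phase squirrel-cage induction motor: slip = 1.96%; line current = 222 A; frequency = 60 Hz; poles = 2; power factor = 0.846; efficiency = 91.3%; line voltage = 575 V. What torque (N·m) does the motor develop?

462 N·m

P_in = √3·V·I·cosφ = 1.732 × 575 × 222 × 0.846 = 187042 W
P_out = η·P_in = 0.913 × 187042 = 170769 W
n_s = 120×60/2 = 3600 rpm; n = 3600×(1−0.0196) = 3529 rpm
ω = 2π×3529/60 = 369.6 rad/s
τ = P_out/ω = 170769/369.6 = 462 N·m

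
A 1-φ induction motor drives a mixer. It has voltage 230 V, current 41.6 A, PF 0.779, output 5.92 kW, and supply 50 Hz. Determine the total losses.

P_in = V·I·cosφ = 230×41.6×0.779 = 7453 W
P_out = 5920 W
Losses = P_in − P_out = 7453 − 5920 = 1533 W

1.53 kW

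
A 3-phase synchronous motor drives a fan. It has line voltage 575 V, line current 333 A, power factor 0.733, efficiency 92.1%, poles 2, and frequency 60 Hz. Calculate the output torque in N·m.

594 N·m

P_in = √3·V·I·cosφ = 1.732 × 575 × 333 × 0.733 = 243088 W
P_out = η·P_in = 0.921 × 243088 = 223884 W
n = n_s = 120×60/2 = 3600 rpm (synchronous)
ω = 2π×3600/60 = 377 rad/s
τ = P_out/ω = 223884/377 = 594 N·m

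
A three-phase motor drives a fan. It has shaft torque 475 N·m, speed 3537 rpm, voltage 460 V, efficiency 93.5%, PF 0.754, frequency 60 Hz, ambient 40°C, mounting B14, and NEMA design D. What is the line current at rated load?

313 A

ω = 2π×3537/60 = 370.4 rad/s; P_out = τω = 475 × 370.4 = 175940 W
P_in = P_out / η = 175940 / 0.935 = 188171 W
I_L = P_in / (√3·V_L·cosφ) = 188171 / (1.732 × 460 × 0.754) = 313 A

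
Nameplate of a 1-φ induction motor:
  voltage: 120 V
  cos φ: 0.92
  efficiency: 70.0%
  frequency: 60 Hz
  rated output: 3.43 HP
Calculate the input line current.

P_out = 3.43 × 746 = 2559 W
P_in = P_out / η = 2559 / 0.700 = 3656 W
I = P_in / (V·cosφ) = 3656 / (120 × 0.92) = 33.1 A

33.1 A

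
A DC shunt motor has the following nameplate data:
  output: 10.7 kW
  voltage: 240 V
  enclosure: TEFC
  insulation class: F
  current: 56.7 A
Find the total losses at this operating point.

P_in = V·I = 240×56.7 = 13608 W
P_out = 10700 W
Losses = P_in − P_out = 13608 − 10700 = 2908 W

2.91 kW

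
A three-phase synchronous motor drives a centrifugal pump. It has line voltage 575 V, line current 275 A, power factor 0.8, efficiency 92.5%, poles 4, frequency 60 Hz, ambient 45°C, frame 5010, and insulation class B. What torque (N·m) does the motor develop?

1080 N·m

P_in = √3·V·I·cosφ = 1.732 × 575 × 275 × 0.8 = 219098 W
P_out = η·P_in = 0.925 × 219098 = 202666 W
n = n_s = 120×60/4 = 1800 rpm (synchronous)
ω = 2π×1800/60 = 188.5 rad/s
τ = P_out/ω = 202666/188.5 = 1080 N·m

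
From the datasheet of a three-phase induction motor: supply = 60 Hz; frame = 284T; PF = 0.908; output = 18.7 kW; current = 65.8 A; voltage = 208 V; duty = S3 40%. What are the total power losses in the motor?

2820 W

P_in = √3·V·I·cosφ = 1.732×208×65.8×0.908 = 21524 W
P_out = 18700 W
Losses = P_in − P_out = 21524 − 18700 = 2824 W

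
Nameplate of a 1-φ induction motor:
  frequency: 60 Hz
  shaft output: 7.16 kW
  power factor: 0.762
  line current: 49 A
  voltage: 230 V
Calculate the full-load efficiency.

83.4 %

P_out = 7.16 kW = 7160 W
P_in = V·I·cosφ = 230 × 49 × 0.762 = 8588 W
η = P_out / P_in = 7160 / 8588 = 0.834 = 83.4%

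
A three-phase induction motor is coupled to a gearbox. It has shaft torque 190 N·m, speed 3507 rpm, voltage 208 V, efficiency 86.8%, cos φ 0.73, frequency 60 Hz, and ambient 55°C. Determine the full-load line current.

ω = 2π×3507/60 = 367.3 rad/s; P_out = τω = 190 × 367.3 = 69787 W
P_in = P_out / η = 69787 / 0.868 = 80400 W
I_L = P_in / (√3·V_L·cosφ) = 80400 / (1.732 × 208 × 0.73) = 306 A

306 A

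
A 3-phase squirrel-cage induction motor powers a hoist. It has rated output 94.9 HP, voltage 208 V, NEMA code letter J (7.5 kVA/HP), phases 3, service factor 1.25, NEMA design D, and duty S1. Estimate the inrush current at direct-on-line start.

S_LR = 7.5 × 94.9 = 711.75 kVA
I_LR = S_LR/(√3·V_L) = 711750/(1.732×208) = 1980 A

1980 A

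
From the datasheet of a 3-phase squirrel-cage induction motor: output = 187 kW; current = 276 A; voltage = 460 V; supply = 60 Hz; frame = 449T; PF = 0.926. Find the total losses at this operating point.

16600 W

P_in = √3·V·I·cosφ = 1.732×460×276×0.926 = 203623 W
P_out = 187000 W
Losses = P_in − P_out = 203623 − 187000 = 16623 W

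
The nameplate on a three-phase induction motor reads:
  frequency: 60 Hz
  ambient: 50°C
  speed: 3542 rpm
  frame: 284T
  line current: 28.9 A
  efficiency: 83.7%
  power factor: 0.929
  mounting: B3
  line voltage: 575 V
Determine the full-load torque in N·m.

P_in = √3·V·I·cosφ = 1.732 × 575 × 28.9 × 0.929 = 26738 W
P_out = η·P_in = 0.837 × 26738 = 22380 W
n = 3542 rpm
ω = 2π×3542/60 = 370.9 rad/s
τ = P_out/ω = 22380/370.9 = 60.3 N·m

60.3 N·m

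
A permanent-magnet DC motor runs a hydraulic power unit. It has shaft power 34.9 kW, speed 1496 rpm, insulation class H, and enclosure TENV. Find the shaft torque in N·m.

ω = 2π × 1496/60 = 156.7 rad/s
τ = P/ω = 34900/156.7 = 223 N·m

223 N·m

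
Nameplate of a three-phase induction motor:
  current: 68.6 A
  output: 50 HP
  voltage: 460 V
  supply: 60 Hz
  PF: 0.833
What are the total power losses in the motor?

8.23 kW

P_in = √3·V·I·cosφ = 1.732×460×68.6×0.833 = 45528 W
P_out = 50×746 = 37300 W
Losses = P_in − P_out = 45528 − 37300 = 8228 W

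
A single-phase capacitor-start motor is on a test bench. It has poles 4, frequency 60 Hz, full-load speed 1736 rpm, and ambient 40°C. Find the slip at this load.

3.6 %

n_s = 120f/p = 120×60/4 = 1800 rpm
s = (n_s − n)/n_s = (1800 − 1736)/1800 = 0.0356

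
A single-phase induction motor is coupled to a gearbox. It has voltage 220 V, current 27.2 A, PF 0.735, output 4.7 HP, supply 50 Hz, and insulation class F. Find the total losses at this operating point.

892 W

P_in = V·I·cosφ = 220×27.2×0.735 = 4398 W
P_out = 4.7×746 = 3506 W
Losses = P_in − P_out = 4398 − 3506 = 892 W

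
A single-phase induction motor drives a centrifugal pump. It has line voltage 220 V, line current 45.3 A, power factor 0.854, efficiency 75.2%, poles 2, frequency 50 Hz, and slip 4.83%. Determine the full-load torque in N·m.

21.4 N·m

P_in = V·I·cosφ = 220 × 45.3 × 0.854 = 8511 W
P_out = η·P_in = 0.752 × 8511 = 6400 W
n_s = 120×50/2 = 3000 rpm; n = 3000×(1−0.0483) = 2855 rpm
ω = 2π×2855/60 = 299 rad/s
τ = P_out/ω = 6400/299 = 21.4 N·m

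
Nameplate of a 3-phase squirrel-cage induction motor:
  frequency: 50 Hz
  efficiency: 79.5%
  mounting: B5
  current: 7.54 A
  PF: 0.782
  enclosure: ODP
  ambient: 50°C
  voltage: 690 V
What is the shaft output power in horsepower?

7.51 HP

P_in = √3·V·I·cosφ = 1.732 × 690 × 7.54 × 0.782 = 7047 W
P_out = η·P_in = 0.795 × 7047 = 5602 W
= 5602/746 = 7.51 HP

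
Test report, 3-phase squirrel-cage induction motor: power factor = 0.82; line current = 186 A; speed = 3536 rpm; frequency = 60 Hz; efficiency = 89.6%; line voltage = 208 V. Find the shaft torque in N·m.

P_in = √3·V·I·cosφ = 1.732 × 208 × 186 × 0.82 = 54946 W
P_out = η·P_in = 0.896 × 54946 = 49232 W
n = 3536 rpm
ω = 2π×3536/60 = 370.3 rad/s
τ = P_out/ω = 49232/370.3 = 133 N·m

133 N·m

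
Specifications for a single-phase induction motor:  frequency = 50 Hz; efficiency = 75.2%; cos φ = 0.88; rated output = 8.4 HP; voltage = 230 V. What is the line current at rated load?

41.2 A

P_out = 8.4 × 746 = 6266 W
P_in = P_out / η = 6266 / 0.752 = 8332 W
I = P_in / (V·cosφ) = 8332 / (230 × 0.88) = 41.2 A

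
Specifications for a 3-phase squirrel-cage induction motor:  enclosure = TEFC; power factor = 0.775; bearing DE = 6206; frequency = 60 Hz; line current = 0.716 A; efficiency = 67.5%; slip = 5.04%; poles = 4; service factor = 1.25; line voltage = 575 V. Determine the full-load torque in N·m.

P_in = √3·V·I·cosφ = 1.732 × 575 × 0.716 × 0.775 = 553 W
P_out = η·P_in = 0.675 × 553 = 373 W
n_s = 120×60/4 = 1800 rpm; n = 1800×(1−0.0504) = 1709 rpm
ω = 2π×1709/60 = 179 rad/s
τ = P_out/ω = 373/179 = 2.08 N·m

2.08 N·m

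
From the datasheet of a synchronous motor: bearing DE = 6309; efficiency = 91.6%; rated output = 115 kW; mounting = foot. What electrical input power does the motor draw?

P_out = 115000 W
P_in = P_out/η = 115000/0.916 = 125546 W = 126 kW

126 kW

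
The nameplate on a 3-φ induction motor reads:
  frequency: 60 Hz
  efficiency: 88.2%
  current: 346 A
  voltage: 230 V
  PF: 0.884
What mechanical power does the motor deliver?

P_in = √3·V·I·cosφ = 1.732 × 230 × 346 × 0.884 = 121844 W
P_out = η·P_in = 0.882 × 121844 = 107466 W

107 kW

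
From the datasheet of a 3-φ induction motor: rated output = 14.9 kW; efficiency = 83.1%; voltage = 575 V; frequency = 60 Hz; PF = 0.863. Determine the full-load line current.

P_out = 14.9 kW = 14900 W
P_in = P_out / η = 14900 / 0.831 = 17930 W
I_L = P_in / (√3·V_L·cosφ) = 17930 / (1.732 × 575 × 0.863) = 20.9 A

20.9 A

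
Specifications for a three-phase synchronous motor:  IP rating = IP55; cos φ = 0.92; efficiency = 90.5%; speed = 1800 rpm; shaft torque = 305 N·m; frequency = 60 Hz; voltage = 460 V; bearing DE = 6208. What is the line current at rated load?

86.7 A

ω = 2π×1800/60 = 188.5 rad/s; P_out = τω = 305 × 188.5 = 57493 W
P_in = P_out / η = 57493 / 0.905 = 63528 W
I_L = P_in / (√3·V_L·cosφ) = 63528 / (1.732 × 460 × 0.92) = 86.7 A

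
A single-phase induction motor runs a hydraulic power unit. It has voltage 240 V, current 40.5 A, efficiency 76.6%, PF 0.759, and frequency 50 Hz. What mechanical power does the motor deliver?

5.65 kW

P_in = V·I·cosφ = 240 × 40.5 × 0.759 = 7377 W
P_out = η·P_in = 0.766 × 7377 = 5651 W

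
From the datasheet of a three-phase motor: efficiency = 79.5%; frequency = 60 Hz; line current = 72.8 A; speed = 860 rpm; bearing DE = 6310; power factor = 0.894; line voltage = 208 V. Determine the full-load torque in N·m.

P_in = √3·V·I·cosφ = 1.732 × 208 × 72.8 × 0.894 = 23447 W
P_out = η·P_in = 0.795 × 23447 = 18640 W
n = 860 rpm
ω = 2π×860/60 = 90.06 rad/s
τ = P_out/ω = 18640/90.06 = 207 N·m

207 N·m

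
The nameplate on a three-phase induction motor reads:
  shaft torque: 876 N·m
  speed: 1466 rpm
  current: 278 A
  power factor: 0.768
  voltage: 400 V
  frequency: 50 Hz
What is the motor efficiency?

90.9 %

ω = 2π × 1466/60 = 153.5 rad/s; P_out = τω = 876 × 153.5 = 134466 W
P_in = √3·V_L·I_L·cosφ = 1.732 × 400 × 278 × 0.768 = 147916 W
η = P_out / P_in = 134466 / 147916 = 0.909 = 90.9%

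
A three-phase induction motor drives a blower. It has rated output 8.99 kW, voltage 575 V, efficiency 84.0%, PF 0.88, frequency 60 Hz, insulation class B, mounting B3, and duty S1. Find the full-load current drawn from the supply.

12.2 A

P_out = 8.99 kW = 8990 W
P_in = P_out / η = 8990 / 0.840 = 10702 W
I_L = P_in / (√3·V_L·cosφ) = 10702 / (1.732 × 575 × 0.88) = 12.2 A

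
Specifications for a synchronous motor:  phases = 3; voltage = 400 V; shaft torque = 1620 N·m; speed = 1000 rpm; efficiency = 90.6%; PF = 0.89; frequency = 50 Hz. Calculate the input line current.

304 A

ω = 2π×1000/60 = 104.7 rad/s; P_out = τω = 1620 × 104.7 = 169614 W
P_in = P_out / η = 169614 / 0.906 = 187212 W
I_L = P_in / (√3·V_L·cosφ) = 187212 / (1.732 × 400 × 0.89) = 304 A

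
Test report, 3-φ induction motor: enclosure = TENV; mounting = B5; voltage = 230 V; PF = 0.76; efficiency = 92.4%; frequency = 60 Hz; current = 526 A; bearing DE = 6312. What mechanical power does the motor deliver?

P_in = √3·V·I·cosφ = 1.732 × 230 × 526 × 0.76 = 159248 W
P_out = η·P_in = 0.924 × 159248 = 147145 W

147 kW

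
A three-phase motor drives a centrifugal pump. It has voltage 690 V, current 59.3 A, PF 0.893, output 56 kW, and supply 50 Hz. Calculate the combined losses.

P_in = √3·V·I·cosφ = 1.732×690×59.3×0.893 = 63285 W
P_out = 56000 W
Losses = P_in − P_out = 63285 − 56000 = 7285 W

7290 W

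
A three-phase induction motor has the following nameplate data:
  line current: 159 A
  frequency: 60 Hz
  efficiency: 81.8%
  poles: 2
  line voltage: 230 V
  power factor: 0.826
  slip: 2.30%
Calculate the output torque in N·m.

116 N·m

P_in = √3·V·I·cosφ = 1.732 × 230 × 159 × 0.826 = 52318 W
P_out = η·P_in = 0.818 × 52318 = 42796 W
n_s = 120×60/2 = 3600 rpm; n = 3600×(1−0.023) = 3517 rpm
ω = 2π×3517/60 = 368.3 rad/s
τ = P_out/ω = 42796/368.3 = 116 N·m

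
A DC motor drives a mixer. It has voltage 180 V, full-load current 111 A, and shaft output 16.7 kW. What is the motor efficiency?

P_out = 16.7 kW = 16700 W
P_in = V·I = 180 × 111 = 19980 W
η = P_out / P_in = 16700 / 19980 = 0.836 = 83.6%

83.6 %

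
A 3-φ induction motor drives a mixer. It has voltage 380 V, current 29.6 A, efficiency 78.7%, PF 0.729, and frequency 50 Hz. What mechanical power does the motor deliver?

11.2 kW

P_in = √3·V·I·cosφ = 1.732 × 380 × 29.6 × 0.729 = 14202 W
P_out = η·P_in = 0.787 × 14202 = 11177 W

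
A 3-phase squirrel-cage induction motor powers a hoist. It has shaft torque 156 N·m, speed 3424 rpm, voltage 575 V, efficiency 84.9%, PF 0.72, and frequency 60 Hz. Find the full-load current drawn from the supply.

91.9 A

ω = 2π×3424/60 = 358.6 rad/s; P_out = τω = 156 × 358.6 = 55942 W
P_in = P_out / η = 55942 / 0.849 = 65892 W
I_L = P_in / (√3·V_L·cosφ) = 65892 / (1.732 × 575 × 0.72) = 91.9 A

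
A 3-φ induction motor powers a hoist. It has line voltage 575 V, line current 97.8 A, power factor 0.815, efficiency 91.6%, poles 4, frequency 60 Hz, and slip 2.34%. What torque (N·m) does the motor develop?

395 N·m

P_in = √3·V·I·cosφ = 1.732 × 575 × 97.8 × 0.815 = 79380 W
P_out = η·P_in = 0.916 × 79380 = 72712 W
n_s = 120×60/4 = 1800 rpm; n = 1800×(1−0.0234) = 1758 rpm
ω = 2π×1758/60 = 184.1 rad/s
τ = P_out/ω = 72712/184.1 = 395 N·m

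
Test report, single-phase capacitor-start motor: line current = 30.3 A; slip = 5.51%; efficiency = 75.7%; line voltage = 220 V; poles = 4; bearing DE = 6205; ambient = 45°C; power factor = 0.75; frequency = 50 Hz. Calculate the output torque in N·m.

P_in = V·I·cosφ = 220 × 30.3 × 0.75 = 5000 W
P_out = η·P_in = 0.757 × 5000 = 3785 W
n_s = 120×50/4 = 1500 rpm; n = 1500×(1−0.0551) = 1417 rpm
ω = 2π×1417/60 = 148.4 rad/s
τ = P_out/ω = 3785/148.4 = 25.5 N·m

25.5 N·m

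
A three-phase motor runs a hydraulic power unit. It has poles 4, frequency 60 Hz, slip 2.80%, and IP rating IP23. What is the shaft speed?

n_s = 120f/p = 120×60/4 = 1800 rpm
n = n_s(1 − s) = 1800 × (1 − 0.028) = 1750 rpm

1750 rpm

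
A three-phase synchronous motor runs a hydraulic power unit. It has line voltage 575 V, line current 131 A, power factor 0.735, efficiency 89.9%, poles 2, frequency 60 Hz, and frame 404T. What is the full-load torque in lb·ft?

169 lb·ft

P_in = √3·V·I·cosφ = 1.732 × 575 × 131 × 0.735 = 95890 W
P_out = η·P_in = 0.899 × 95890 = 86205 W
n = n_s = 120×60/2 = 3600 rpm (synchronous)
ω = 2π×3600/60 = 377 rad/s
τ = P_out/ω = 86205/377 = 228.7 N·m
In lb·ft: 228.7/1.356 = 169 lb·ft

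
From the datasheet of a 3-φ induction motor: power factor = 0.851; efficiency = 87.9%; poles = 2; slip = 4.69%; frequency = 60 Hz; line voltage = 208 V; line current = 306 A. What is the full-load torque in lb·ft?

P_in = √3·V·I·cosφ = 1.732 × 208 × 306 × 0.851 = 93813 W
P_out = η·P_in = 0.879 × 93813 = 82462 W
n_s = 120×60/2 = 3600 rpm; n = 3600×(1−0.0469) = 3431 rpm
ω = 2π×3431/60 = 359.3 rad/s
τ = P_out/ω = 82462/359.3 = 229.5 N·m
In lb·ft: 229.5/1.356 = 169 lb·ft

169 lb·ft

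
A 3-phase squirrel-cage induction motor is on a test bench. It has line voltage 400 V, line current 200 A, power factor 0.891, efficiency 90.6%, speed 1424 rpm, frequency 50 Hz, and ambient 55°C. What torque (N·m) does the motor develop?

P_in = √3·V·I·cosφ = 1.732 × 400 × 200 × 0.891 = 123457 W
P_out = η·P_in = 0.906 × 123457 = 111852 W
n = 1424 rpm
ω = 2π×1424/60 = 149.1 rad/s
τ = P_out/ω = 111852/149.1 = 750 N·m

750 N·m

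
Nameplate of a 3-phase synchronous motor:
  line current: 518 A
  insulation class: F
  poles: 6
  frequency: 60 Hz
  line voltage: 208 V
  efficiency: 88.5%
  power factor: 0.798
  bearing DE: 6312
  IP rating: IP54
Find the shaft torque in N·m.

P_in = √3·V·I·cosφ = 1.732 × 208 × 518 × 0.798 = 148917 W
P_out = η·P_in = 0.885 × 148917 = 131792 W
n = n_s = 120×60/6 = 1200 rpm (synchronous)
ω = 2π×1200/60 = 125.7 rad/s
τ = P_out/ω = 131792/125.7 = 1050 N·m

1050 N·m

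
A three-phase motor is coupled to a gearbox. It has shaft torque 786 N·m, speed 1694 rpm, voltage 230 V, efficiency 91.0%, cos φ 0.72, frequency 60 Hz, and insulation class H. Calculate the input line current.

534 A

ω = 2π×1694/60 = 177.4 rad/s; P_out = τω = 786 × 177.4 = 139436 W
P_in = P_out / η = 139436 / 0.910 = 153226 W
I_L = P_in / (√3·V_L·cosφ) = 153226 / (1.732 × 230 × 0.72) = 534 A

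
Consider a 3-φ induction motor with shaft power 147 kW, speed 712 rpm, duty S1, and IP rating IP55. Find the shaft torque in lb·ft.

1450 lb·ft

ω = 2π × 712/60 = 74.56 rad/s
τ = P/ω = 147000/74.56 = 1972 N·m
In lb·ft: 1972/1.356 = 1450 lb·ft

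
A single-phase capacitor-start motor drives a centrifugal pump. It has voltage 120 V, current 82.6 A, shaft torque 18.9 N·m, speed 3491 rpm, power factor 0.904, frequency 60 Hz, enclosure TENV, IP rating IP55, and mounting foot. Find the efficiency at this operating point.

ω = 2π × 3491/60 = 365.6 rad/s; P_out = τω = 18.9 × 365.6 = 6910 W
P_in = V·I·cosφ = 120 × 82.6 × 0.904 = 8960 W
η = P_out / P_in = 6910 / 8960 = 0.771 = 77.1%

77.1 %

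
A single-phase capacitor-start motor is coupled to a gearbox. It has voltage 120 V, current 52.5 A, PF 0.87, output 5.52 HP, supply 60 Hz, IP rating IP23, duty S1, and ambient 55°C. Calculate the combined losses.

P_in = V·I·cosφ = 120×52.5×0.87 = 5481 W
P_out = 5.52×746 = 4118 W
Losses = P_in − P_out = 5481 − 4118 = 1363 W

1.36 kW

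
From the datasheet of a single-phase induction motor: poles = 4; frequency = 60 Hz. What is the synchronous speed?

1800 rpm

n_s = 120f/p = 120×60/4 = 1800 rpm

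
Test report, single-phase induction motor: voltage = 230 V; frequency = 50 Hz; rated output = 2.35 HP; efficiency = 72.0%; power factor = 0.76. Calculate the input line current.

P_out = 2.35 × 746 = 1753 W
P_in = P_out / η = 1753 / 0.720 = 2435 W
I = P_in / (V·cosφ) = 2435 / (230 × 0.76) = 13.9 A

13.9 A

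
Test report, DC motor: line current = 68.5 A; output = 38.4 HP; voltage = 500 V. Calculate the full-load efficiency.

P_out = 38.4 × 746 = 28646 W
P_in = V·I = 500 × 68.5 = 34250 W
η = P_out / P_in = 28646 / 34250 = 0.836 = 83.6%

83.6 %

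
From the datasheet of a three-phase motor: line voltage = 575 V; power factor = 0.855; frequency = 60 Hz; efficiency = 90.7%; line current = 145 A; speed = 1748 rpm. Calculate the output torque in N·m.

612 N·m

P_in = √3·V·I·cosφ = 1.732 × 575 × 145 × 0.855 = 123467 W
P_out = η·P_in = 0.907 × 123467 = 111985 W
n = 1748 rpm
ω = 2π×1748/60 = 183.1 rad/s
τ = P_out/ω = 111985/183.1 = 612 N·m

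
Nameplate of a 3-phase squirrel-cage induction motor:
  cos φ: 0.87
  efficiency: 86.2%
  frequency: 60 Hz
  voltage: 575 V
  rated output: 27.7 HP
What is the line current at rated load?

27.7 A

P_out = 27.7 × 746 = 20664 W
P_in = P_out / η = 20664 / 0.862 = 23972 W
I_L = P_in / (√3·V_L·cosφ) = 23972 / (1.732 × 575 × 0.87) = 27.7 A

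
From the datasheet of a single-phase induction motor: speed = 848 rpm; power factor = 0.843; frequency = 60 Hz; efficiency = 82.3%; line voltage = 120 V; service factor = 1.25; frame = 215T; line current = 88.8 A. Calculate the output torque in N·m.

P_in = V·I·cosφ = 120 × 88.8 × 0.843 = 8983 W
P_out = η·P_in = 0.823 × 8983 = 7393 W
n = 848 rpm
ω = 2π×848/60 = 88.8 rad/s
τ = P_out/ω = 7393/88.8 = 83.3 N·m

83.3 N·m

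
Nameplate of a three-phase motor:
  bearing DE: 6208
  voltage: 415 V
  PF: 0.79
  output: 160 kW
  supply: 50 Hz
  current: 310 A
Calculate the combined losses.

P_in = √3·V·I·cosφ = 1.732×415×310×0.79 = 176029 W
P_out = 160000 W
Losses = P_in − P_out = 176029 − 160000 = 16029 W

16000 W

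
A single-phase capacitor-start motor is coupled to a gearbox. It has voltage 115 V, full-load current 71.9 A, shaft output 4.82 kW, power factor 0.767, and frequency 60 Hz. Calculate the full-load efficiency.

P_out = 4.82 kW = 4820 W
P_in = V·I·cosφ = 115 × 71.9 × 0.767 = 6342 W
η = P_out / P_in = 4820 / 6342 = 0.760 = 76.0%

76.0 %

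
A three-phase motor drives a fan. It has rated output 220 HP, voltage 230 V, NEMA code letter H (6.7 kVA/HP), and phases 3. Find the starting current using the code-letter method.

S_LR = 6.7 × 220 = 1474 kVA
I_LR = S_LR/(√3·V_L) = 1474000/(1.732×230) = 3700 A

3700 A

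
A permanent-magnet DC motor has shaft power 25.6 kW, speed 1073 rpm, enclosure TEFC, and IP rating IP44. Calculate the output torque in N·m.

ω = 2π × 1073/60 = 112.4 rad/s
τ = P/ω = 25600/112.4 = 228 N·m

228 N·m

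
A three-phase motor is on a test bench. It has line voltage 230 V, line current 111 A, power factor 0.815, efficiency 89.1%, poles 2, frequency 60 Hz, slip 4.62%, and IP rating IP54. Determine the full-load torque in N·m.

P_in = √3·V·I·cosφ = 1.732 × 230 × 111 × 0.815 = 36038 W
P_out = η·P_in = 0.891 × 36038 = 32110 W
n_s = 120×60/2 = 3600 rpm; n = 3600×(1−0.0462) = 3434 rpm
ω = 2π×3434/60 = 359.6 rad/s
τ = P_out/ω = 32110/359.6 = 89.3 N·m

89.3 N·m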